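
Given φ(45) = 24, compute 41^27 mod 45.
By Euler: 41^{24} ≡ 1 (mod 45) since gcd(41, 45) = 1. 27 = 1×24 + 3. So 41^{27} ≡ 41^{3} ≡ 26 (mod 45)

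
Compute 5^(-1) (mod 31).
5^(-1) ≡ 25 (mod 31). Verification: 5 × 25 = 125 ≡ 1 (mod 31)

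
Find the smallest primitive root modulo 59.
p - 1 = 58 has prime divisors 2, 29. h is a primitive root mod 59 iff h^(58/q) ≢ 1 (mod 59) for each such q.
h = 2: 2^29 ≡ 58, 2^2 ≡ 4 (mod 59); none is 1, so 2 has order 58 and is a primitive root.
The smallest primitive root mod 59 is g = 2.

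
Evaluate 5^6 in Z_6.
6 = 4 + 2 (binary 110). Repeated squaring mod 6: 5^1 ≡ 5; 5^2 ≡ 5² = 25 ≡ 1; 5^4 ≡ 1² = 1 ≡ 1. Multiply: 5^6 = 5^4 × 5^2 ≡ 1 × 1 (mod 6): 1 × 1 = 1 ≡ 1. So 5^6 ≡ 1 (mod 6).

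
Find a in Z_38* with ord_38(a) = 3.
7 has order 3 mod 38 since 7^{3} ≡ 1 (mod 38) and no smaller power works.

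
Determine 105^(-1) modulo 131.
105^(-1) ≡ 5 (mod 131). Verification: 105 × 5 = 525 ≡ 1 (mod 131)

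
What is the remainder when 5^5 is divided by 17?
5 = 4 + 1 (binary 101). Repeated squaring mod 17: 5^1 ≡ 5; 5^2 ≡ 5² = 25 ≡ 8; 5^4 ≡ 8² = 64 ≡ 13. Multiply: 5^5 = 5^4 × 5^1 ≡ 13 × 5 (mod 17): 13 × 5 = 65 ≡ 14. So 5^5 ≡ 14 (mod 17).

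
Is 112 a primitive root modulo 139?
p - 1 = 138 has prime divisors 2, 3, 23. Check 112^(138/q) mod 139 for each: 112^(138/2) = 112^69 ≡ 1, 112^(138/3) = 112^46 ≡ 1, 112^(138/23) = 112^6 ≡ 106 (mod 139). Since 112^69 ≡ 1 (mod 139), the order of 112 divides 69 (in fact the order is 23) ≠ 138, so it is not a primitive root.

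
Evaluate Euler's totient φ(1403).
1320

Prime factorization: 1403 = 23 × 61
Using the formula φ(n) = n × Π(1 - 1/p) for each prime factor p:
φ(1403) = 1403 × (1 - 1/23) × (1 - 1/61)
φ(1403) = 1320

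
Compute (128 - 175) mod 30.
13

(128 - 175) = -47
-47 mod 30 = 13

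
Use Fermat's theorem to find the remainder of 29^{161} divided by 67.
37

By Fermat's Little Theorem, a^(p-1) ≡ 1 (mod p) for prime p and gcd(a, p) = 1
Here p = 67, so 29^66 ≡ 1 (mod 67)
We can reduce the exponent: 161 mod 66 = 29
So 29^161 ≡ 29^29 (mod 67)
Computing: 29^29 mod 67 = 37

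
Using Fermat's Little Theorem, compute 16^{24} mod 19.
7

By Fermat's Little Theorem, a^(p-1) ≡ 1 (mod p) for prime p and gcd(a, p) = 1
Here p = 19, so 16^18 ≡ 1 (mod 19)
We can reduce the exponent: 24 mod 18 = 6
So 16^24 ≡ 16^6 (mod 19)
Computing: 16^6 mod 19 = 7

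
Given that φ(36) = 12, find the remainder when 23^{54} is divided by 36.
By Euler: 23^{12} ≡ 1 (mod 36) since gcd(23, 36) = 1. 54 = 4×12 + 6. So 23^{54} ≡ 23^{6} ≡ 1 (mod 36)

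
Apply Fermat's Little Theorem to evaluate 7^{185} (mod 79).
63

By Fermat's Little Theorem, a^(p-1) ≡ 1 (mod p) for prime p and gcd(a, p) = 1
Here p = 79, so 7^78 ≡ 1 (mod 79)
We can reduce the exponent: 185 mod 78 = 29
So 7^185 ≡ 7^29 (mod 79)
Computing: 7^29 mod 79 = 63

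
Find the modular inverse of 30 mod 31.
30^(-1) ≡ 30 (mod 31). Verification: 30 × 30 = 900 ≡ 1 (mod 31)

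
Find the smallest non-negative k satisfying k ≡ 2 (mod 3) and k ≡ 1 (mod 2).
M = 3 × 2 = 6. M₁ = 2, y₁ ≡ 2 (mod 3). M₂ = 3, y₂ ≡ 1 (mod 2). k = 2×2×2 + 1×3×1 ≡ 5 (mod 6)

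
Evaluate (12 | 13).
(12/13) = 12^{6} mod 13 = 1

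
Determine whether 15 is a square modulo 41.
By Euler's criterion: 15^{20} ≡ 40 (mod 41). Since this equals -1 (≡ 40), 15 is not a QR.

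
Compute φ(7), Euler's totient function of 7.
6

Prime factorization: 7 = 7
Using the formula φ(n) = n × Π(1 - 1/p) for each prime factor p:
φ(7) = 7 × (1 - 1/7)
φ(7) = 6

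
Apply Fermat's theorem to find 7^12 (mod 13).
By Fermat's Little Theorem, 7^{12} ≡ 1 (mod 13) since 13 is prime and gcd(7, 13) = 1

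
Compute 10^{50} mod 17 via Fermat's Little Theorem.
15

By Fermat's Little Theorem, a^(p-1) ≡ 1 (mod p) for prime p and gcd(a, p) = 1
Here p = 17, so 10^16 ≡ 1 (mod 17)
We can reduce the exponent: 50 mod 16 = 2
So 10^50 ≡ 10^2 (mod 17)
Computing: 10^2 mod 17 = 15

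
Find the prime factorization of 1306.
2 × 653

Divide by primes starting from smallest:
1306 ÷ 2 = 653
653 ÷ 653 = 1

1306 = 2 × 653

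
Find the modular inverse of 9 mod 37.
9^(-1) ≡ 33 (mod 37). Verification: 9 × 33 = 297 ≡ 1 (mod 37)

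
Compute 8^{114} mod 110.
4

Using successive squaring:
Binary expansion of 114: 1110010
Powers of 8 mod 110 (each is the square of the previous):
  8^1 ≡ 8 (mod 110)
  8^2 ≡ 8² = 64 ≡ 64 (mod 110)
  8^4 ≡ 64² = 4096 ≡ 26 (mod 110)
  8^8 ≡ 26² = 676 ≡ 16 (mod 110)
  8^16 ≡ 16² = 256 ≡ 36 (mod 110)
  8^32 ≡ 36² = 1296 ≡ 86 (mod 110)
  8^64 ≡ 86² = 7396 ≡ 26 (mod 110)
114 = 64 + 32 + 16 + 2, so 8^114 = 8^64 × 8^32 × 8^16 × 8^2 ≡ 26 × 86 × 36 × 64 (mod 110)
Multiplying step by step:
  26 × 86 = 2236 ≡ 36 (mod 110)
  36 × 36 = 1296 ≡ 86 (mod 110)
  86 × 64 = 5504 ≡ 4 (mod 110)
Result: 8^114 ≡ 4 (mod 110)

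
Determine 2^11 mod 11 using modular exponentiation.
Using Fermat: 2^{10} ≡ 1 (mod 11). 11 ≡ 1 (mod 10). So 2^{11} ≡ 2^{1} ≡ 2 (mod 11)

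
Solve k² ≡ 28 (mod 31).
The square roots of 28 mod 31 are 20 and 11. Verify: 20² = 400 ≡ 28 (mod 31)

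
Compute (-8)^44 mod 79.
Using repeated squaring. (-8) ≡ 71 (mod 79). 44 = 32 + 8 + 4 (binary 101100). Repeated squaring mod 79: 71^1 ≡ 71; 71^2 ≡ 71² = 5041 ≡ 64; 71^4 ≡ 64² = 4096 ≡ 67; 71^8 ≡ 67² = 4489 ≡ 65; 71^16 ≡ 65² = 4225 ≡ 38; 71^32 ≡ 38² = 1444 ≡ 22. Multiply: (-8)^44 ≡ 71^32 × 71^8 × 71^4 ≡ 22 × 65 × 67 (mod 79): 22 × 65 = 1430 ≡ 8; 8 × 67 = 536 ≡ 62. So (-8)^44 ≡ 62 (mod 79).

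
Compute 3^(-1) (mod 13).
3^(-1) ≡ 9 (mod 13). Verification: 3 × 9 = 27 ≡ 1 (mod 13)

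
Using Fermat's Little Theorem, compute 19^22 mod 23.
By Fermat's Little Theorem, 19^{22} ≡ 1 (mod 23) since 23 is prime and gcd(19, 23) = 1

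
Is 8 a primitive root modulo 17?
No

To verify, check if 8^(16/q) ≢ 1 (mod 17) for each prime divisor q of 16
Divisors of 16 = 16: [1, 2, 4, 8, 16]
  8^(16/2) = 8^8 ≡ 1 (mod 17)
Conclusion: 8 is not a primitive root modulo 17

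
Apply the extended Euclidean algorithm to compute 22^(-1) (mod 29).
Extended GCD: 22(4) + 29(-3) = 1. So 22^(-1) ≡ 4 ≡ 4 (mod 29). Verify: 22 × 4 = 88 ≡ 1 (mod 29)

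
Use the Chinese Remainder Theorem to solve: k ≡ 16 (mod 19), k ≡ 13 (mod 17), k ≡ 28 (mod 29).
2087

Using the Chinese Remainder Theorem:
M = product of moduli = 9367
For equation 1: M_1 = 493, 493 ≡ 18 (mod 19), inverse of 493 mod 19 is 18 (check: 18 × 18 = 324 ≡ 1 (mod 19))
For equation 2: M_2 = 551, 551 ≡ 7 (mod 17), inverse of 551 mod 17 is 5 (check: 7 × 5 = 35 ≡ 1 (mod 17))
For equation 3: M_3 = 323, 323 ≡ 4 (mod 29), inverse of 323 mod 29 is 22 (check: 4 × 22 = 88 ≡ 1 (mod 29))
Combine: k ≡ Σ r_i×M_i×(M_i⁻¹ mod m_i) = 16×493×18 + 13×551×5 + 28×323×22 = 141984 + 35815 + 198968 = 376767
376767 mod 9367 = 2087
k ≡ 2087 (mod 9367)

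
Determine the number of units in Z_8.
4

Prime factorization: 8 = 2^3
Using the formula φ(n) = n × Π(1 - 1/p) for each prime factor p:
φ(8) = 8 × (1 - 1/2)
φ(8) = 4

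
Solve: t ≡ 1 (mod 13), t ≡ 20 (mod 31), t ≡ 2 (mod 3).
M = 13 × 31 × 3 = 1209. M₁ = 93, y₁ ≡ 7 (mod 13). M₂ = 39, y₂ ≡ 4 (mod 31). M₃ = 403, y₃ ≡ 1 (mod 3). t = 1×93×7 + 20×39×4 + 2×403×1 ≡ 950 (mod 1209)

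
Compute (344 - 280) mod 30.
4

(344 - 280) = 64
64 mod 30 = 4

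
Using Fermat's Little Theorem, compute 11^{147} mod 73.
17

By Fermat's Little Theorem, a^(p-1) ≡ 1 (mod p) for prime p and gcd(a, p) = 1
Here p = 73, so 11^72 ≡ 1 (mod 73)
We can reduce the exponent: 147 mod 72 = 3
So 11^147 ≡ 11^3 (mod 73)
Computing: 11^3 mod 73 = 17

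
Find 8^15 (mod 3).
Using Fermat: 8^{2} ≡ 1 (mod 3). 15 ≡ 1 (mod 2). So 8^{15} ≡ 8^{1} ≡ 2 (mod 3)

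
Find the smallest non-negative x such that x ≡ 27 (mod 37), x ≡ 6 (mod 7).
27

Using the Chinese Remainder Theorem:
M = product of moduli = 259
For equation 1: M_1 = 7, 7 ≡ 7 (mod 37), inverse of 7 mod 37 is 16 (check: 7 × 16 = 112 ≡ 1 (mod 37))
For equation 2: M_2 = 37, 37 ≡ 2 (mod 7), inverse of 37 mod 7 is 4 (check: 2 × 4 = 8 ≡ 1 (mod 7))
Combine: x ≡ Σ r_i×M_i×(M_i⁻¹ mod m_i) = 27×7×16 + 6×37×4 = 3024 + 888 = 3912
3912 mod 259 = 27
x ≡ 27 (mod 259)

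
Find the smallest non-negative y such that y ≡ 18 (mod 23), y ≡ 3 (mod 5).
18

Using the Chinese Remainder Theorem:
M = product of moduli = 115
For equation 1: M_1 = 5, 5 ≡ 5 (mod 23), inverse of 5 mod 23 is 14 (check: 5 × 14 = 70 ≡ 1 (mod 23))
For equation 2: M_2 = 23, 23 ≡ 3 (mod 5), inverse of 23 mod 5 is 2 (check: 3 × 2 = 6 ≡ 1 (mod 5))
Combine: y ≡ Σ r_i×M_i×(M_i⁻¹ mod m_i) = 18×5×14 + 3×23×2 = 1260 + 138 = 1398
1398 mod 115 = 18
y ≡ 18 (mod 115)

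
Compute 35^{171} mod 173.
89

Using successive squaring:
Binary expansion of 171: 10101011
Powers of 35 mod 173 (each is the square of the previous):
  35^1 ≡ 35 (mod 173)
  35^2 ≡ 35² = 1225 ≡ 14 (mod 173)
  35^4 ≡ 14² = 196 ≡ 23 (mod 173)
  35^8 ≡ 23² = 529 ≡ 10 (mod 173)
  35^16 ≡ 10² = 100 ≡ 100 (mod 173)
  35^32 ≡ 100² = 10000 ≡ 139 (mod 173)
  35^64 ≡ 139² = 19321 ≡ 118 (mod 173)
  35^128 ≡ 118² = 13924 ≡ 84 (mod 173)
171 = 128 + 32 + 8 + 2 + 1, so 35^171 = 35^128 × 35^32 × 35^8 × 35^2 × 35^1 ≡ 84 × 139 × 10 × 14 × 35 (mod 173)
Multiplying step by step:
  84 × 139 = 11676 ≡ 85 (mod 173)
  85 × 10 = 850 ≡ 158 (mod 173)
  158 × 14 = 2212 ≡ 136 (mod 173)
  136 × 35 = 4760 ≡ 89 (mod 173)
Result: 35^171 ≡ 89 (mod 173)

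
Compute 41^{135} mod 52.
21

Using successive squaring:
Binary expansion of 135: 10000111
Powers of 41 mod 52 (each is the square of the previous):
  41^1 ≡ 41 (mod 52)
  41^2 ≡ 41² = 1681 ≡ 17 (mod 52)
  41^4 ≡ 17² = 289 ≡ 29 (mod 52)
  41^8 ≡ 29² = 841 ≡ 9 (mod 52)
  41^16 ≡ 9² = 81 ≡ 29 (mod 52)
  41^32 ≡ 29² = 841 ≡ 9 (mod 52)
  41^64 ≡ 9² = 81 ≡ 29 (mod 52)
  41^128 ≡ 29² = 841 ≡ 9 (mod 52)
135 = 128 + 4 + 2 + 1, so 41^135 = 41^128 × 41^4 × 41^2 × 41^1 ≡ 9 × 29 × 17 × 41 (mod 52)
Multiplying step by step:
  9 × 29 = 261 ≡ 1 (mod 52)
  1 × 17 = 17 ≡ 17 (mod 52)
  17 × 41 = 697 ≡ 21 (mod 52)
Result: 41^135 ≡ 21 (mod 52)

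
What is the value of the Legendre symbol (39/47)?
(39/47) = 39^{23} mod 47 = -1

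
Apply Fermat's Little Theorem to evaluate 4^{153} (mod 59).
46

By Fermat's Little Theorem, a^(p-1) ≡ 1 (mod p) for prime p and gcd(a, p) = 1
Here p = 59, so 4^58 ≡ 1 (mod 59)
We can reduce the exponent: 153 mod 58 = 37
So 4^153 ≡ 4^37 (mod 59)
Computing: 4^37 mod 59 = 46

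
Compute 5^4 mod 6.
4 = 4 (binary 100). Repeated squaring mod 6: 5^1 ≡ 5; 5^2 ≡ 5² = 25 ≡ 1; 5^4 ≡ 1² = 1 ≡ 1. So 5^4 ≡ 1 (mod 6).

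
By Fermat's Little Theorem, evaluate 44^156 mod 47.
By Fermat: 44^{46} ≡ 1 (mod 47). 156 = 3×46 + 18. So 44^{156} ≡ 44^{18} ≡ 6 (mod 47)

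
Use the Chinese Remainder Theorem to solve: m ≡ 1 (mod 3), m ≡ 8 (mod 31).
M = 3 × 31 = 93. M₁ = 31, y₁ ≡ 1 (mod 3). M₂ = 3, y₂ ≡ 21 (mod 31). m = 1×31×1 + 8×3×21 ≡ 70 (mod 93)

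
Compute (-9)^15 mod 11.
Using Fermat: (-9)^{10} ≡ 1 (mod 11). 15 ≡ 5 (mod 10). So (-9)^{15} ≡ (-9)^{5} ≡ 10 (mod 11)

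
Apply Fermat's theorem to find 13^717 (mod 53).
By Fermat: 13^{52} ≡ 1 (mod 53). 717 ≡ 41 (mod 52). So 13^{717} ≡ 13^{41} ≡ 10 (mod 53)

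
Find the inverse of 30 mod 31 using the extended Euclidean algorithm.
Extended GCD: 30(-1) + 31(1) = 1. So 30^(-1) ≡ 30 ≡ 30 (mod 31). Verify: 30 × 30 = 900 ≡ 1 (mod 31)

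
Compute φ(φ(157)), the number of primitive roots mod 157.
Number of primitive roots mod 157 = φ(156) = 48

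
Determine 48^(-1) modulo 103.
48^(-1) ≡ 88 (mod 103). Verification: 48 × 88 = 4224 ≡ 1 (mod 103)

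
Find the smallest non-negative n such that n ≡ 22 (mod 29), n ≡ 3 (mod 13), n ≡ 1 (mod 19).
4865

Using the Chinese Remainder Theorem:
M = product of moduli = 7163
For equation 1: M_1 = 247, 247 ≡ 15 (mod 29), inverse of 247 mod 29 is 2 (check: 15 × 2 = 30 ≡ 1 (mod 29))
For equation 2: M_2 = 551, 551 ≡ 5 (mod 13), inverse of 551 mod 13 is 8 (check: 5 × 8 = 40 ≡ 1 (mod 13))
For equation 3: M_3 = 377, 377 ≡ 16 (mod 19), inverse of 377 mod 19 is 6 (check: 16 × 6 = 96 ≡ 1 (mod 19))
Combine: n ≡ Σ r_i×M_i×(M_i⁻¹ mod m_i) = 22×247×2 + 3×551×8 + 1×377×6 = 10868 + 13224 + 2262 = 26354
26354 mod 7163 = 4865
n ≡ 4865 (mod 7163)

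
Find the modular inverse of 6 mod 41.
6^(-1) ≡ 7 (mod 41). Verification: 6 × 7 = 42 ≡ 1 (mod 41)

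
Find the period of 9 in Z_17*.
Powers of 9 mod 17: 9^1≡9, 9^2≡13, 9^3≡15, 9^4≡16, 9^5≡8, 9^6≡4, 9^7≡2, 9^8≡1. Order = 8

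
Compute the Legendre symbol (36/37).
(36/37) = 36^{18} mod 37 = 1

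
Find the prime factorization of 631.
631

Divide by primes starting from smallest:
631 ÷ 631 = 1

631 = 631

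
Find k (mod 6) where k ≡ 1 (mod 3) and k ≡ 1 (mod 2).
M = 3 × 2 = 6. M₁ = 2, y₁ ≡ 2 (mod 3). M₂ = 3, y₂ ≡ 1 (mod 2). k = 1×2×2 + 1×3×1 ≡ 1 (mod 6)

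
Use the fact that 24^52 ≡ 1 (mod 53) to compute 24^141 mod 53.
By Fermat: 24^{52} ≡ 1 (mod 53). 141 = 2×52 + 37. So 24^{141} ≡ 24^{37} ≡ 15 (mod 53)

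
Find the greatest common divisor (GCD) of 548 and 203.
1

Using the Euclidean algorithm:
548 = 2 × 203 + 142
203 = 1 × 142 + 61
142 = 2 × 61 + 20
61 = 3 × 20 + 1
20 = 20 × 1 + 0

GCD(548, 203) = 1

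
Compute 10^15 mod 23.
Using repeated squaring. 15 = 8 + 4 + 2 + 1 (binary 1111). Repeated squaring mod 23: 10^1 ≡ 10; 10^2 ≡ 10² = 100 ≡ 8; 10^4 ≡ 8² = 64 ≡ 18; 10^8 ≡ 18² = 324 ≡ 2. Multiply: 10^15 = 10^8 × 10^4 × 10^2 × 10^1 ≡ 2 × 18 × 8 × 10 (mod 23): 2 × 18 = 36 ≡ 13; 13 × 8 = 104 ≡ 12; 12 × 10 = 120 ≡ 5. So 10^15 ≡ 5 (mod 23).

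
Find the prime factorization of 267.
3 × 89

Divide by primes starting from smallest:
267 ÷ 3 = 89
89 ÷ 89 = 1

267 = 3 × 89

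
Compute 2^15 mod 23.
Using repeated squaring. 15 = 8 + 4 + 2 + 1 (binary 1111). Repeated squaring mod 23: 2^1 ≡ 2; 2^2 ≡ 2² = 4 ≡ 4; 2^4 ≡ 4² = 16 ≡ 16; 2^8 ≡ 16² = 256 ≡ 3. Multiply: 2^15 = 2^8 × 2^4 × 2^2 × 2^1 ≡ 3 × 16 × 4 × 2 (mod 23): 3 × 16 = 48 ≡ 2; 2 × 4 = 8 ≡ 8; 8 × 2 = 16 ≡ 16. So 2^15 ≡ 16 (mod 23).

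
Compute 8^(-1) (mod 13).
5

Using Extended Euclidean Algorithm:
gcd(8, 13) = 1
Bezout coefficients: 8 × 5 + 13 × -3 = 1
So 8 × 5 ≡ 1 (mod 13)
The inverse is 5 mod 13 = 5
Verification: 8 × 5 = 40 = 3 × 13 + 1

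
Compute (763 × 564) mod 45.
42

(763 × 564) = 430332
430332 mod 45 = 42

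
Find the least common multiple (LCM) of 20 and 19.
380

First find GCD(20, 19) using the Euclidean algorithm:
20 = 1 × 19 + 1
19 = 19 × 1 + 0
GCD(20, 19) = 1

LCM formula: LCM(a, b) = (a × b) / GCD(a, b)
LCM(20, 19) = (20 × 19) / 1
LCM(20, 19) = 380 / 1
LCM(20, 19) = 380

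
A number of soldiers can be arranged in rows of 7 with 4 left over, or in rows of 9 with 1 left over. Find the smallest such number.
M = 7 × 9 = 63. M₁ = 9, y₁ ≡ 4 (mod 7). M₂ = 7, y₂ ≡ 4 (mod 9). x = 4×9×4 + 1×7×4 ≡ 46 (mod 63). The smallest positive such number is 46.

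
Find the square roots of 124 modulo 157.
The square roots of 124 mod 157 are 81 and 76. Verify: 81² = 6561 ≡ 124 (mod 157)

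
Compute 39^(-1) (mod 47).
39^(-1) ≡ 41 (mod 47). Verification: 39 × 41 = 1599 ≡ 1 (mod 47)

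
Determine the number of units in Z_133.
108

Prime factorization: 133 = 7 × 19
Using the formula φ(n) = n × Π(1 - 1/p) for each prime factor p:
φ(133) = 133 × (1 - 1/7) × (1 - 1/19)
φ(133) = 108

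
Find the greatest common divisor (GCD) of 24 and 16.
8

Using the Euclidean algorithm:
24 = 1 × 16 + 8
16 = 2 × 8 + 0

GCD(24, 16) = 8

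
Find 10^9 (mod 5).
10 ≡ 0 (mod 5). 9 = 8 + 1 (binary 1001). Repeated squaring mod 5: 0^1 ≡ 0; 0^2 ≡ 0² = 0 ≡ 0; 0^4 ≡ 0² = 0 ≡ 0; 0^8 ≡ 0² = 0 ≡ 0. Multiply: 10^9 ≡ 0^8 × 0^1 ≡ 0 × 0 (mod 5): 0 × 0 = 0 ≡ 0. So 10^9 ≡ 0 (mod 5).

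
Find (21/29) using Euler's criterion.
(21/29) = 21^{14} mod 29 = -1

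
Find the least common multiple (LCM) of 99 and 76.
7524

First find GCD(99, 76) using the Euclidean algorithm:
99 = 1 × 76 + 23
76 = 3 × 23 + 7
23 = 3 × 7 + 2
7 = 3 × 2 + 1
2 = 2 × 1 + 0
GCD(99, 76) = 1

LCM formula: LCM(a, b) = (a × b) / GCD(a, b)
LCM(99, 76) = (99 × 76) / 1
LCM(99, 76) = 7524 / 1
LCM(99, 76) = 7524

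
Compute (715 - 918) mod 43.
12

(715 - 918) = -203
-203 mod 43 = 12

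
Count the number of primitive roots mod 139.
Number of primitive roots mod 139 = φ(138) = 44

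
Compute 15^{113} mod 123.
117

Using successive squaring:
Binary expansion of 113: 1110001
Powers of 15 mod 123 (each is the square of the previous):
  15^1 ≡ 15 (mod 123)
  15^2 ≡ 15² = 225 ≡ 102 (mod 123)
  15^4 ≡ 102² = 10404 ≡ 72 (mod 123)
  15^8 ≡ 72² = 5184 ≡ 18 (mod 123)
  15^16 ≡ 18² = 324 ≡ 78 (mod 123)
  15^32 ≡ 78² = 6084 ≡ 57 (mod 123)
  15^64 ≡ 57² = 3249 ≡ 51 (mod 123)
113 = 64 + 32 + 16 + 1, so 15^113 = 15^64 × 15^32 × 15^16 × 15^1 ≡ 51 × 57 × 78 × 15 (mod 123)
Multiplying step by step:
  51 × 57 = 2907 ≡ 78 (mod 123)
  78 × 78 = 6084 ≡ 57 (mod 123)
  57 × 15 = 855 ≡ 117 (mod 123)
Result: 15^113 ≡ 117 (mod 123)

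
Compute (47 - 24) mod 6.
5

(47 - 24) = 23
23 mod 6 = 5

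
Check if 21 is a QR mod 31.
By Euler's criterion: 21^{15} ≡ 30 (mod 31). Since this equals -1 (≡ 30), 21 is not a QR.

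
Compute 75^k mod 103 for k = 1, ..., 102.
g^1, g^2, ..., g^{102} mod 103: {75, 63, 90, 55, 5, 66, 6, 38, 69, 25, 21, 30, 87, 36, 22, 2, 47, 23, 77, 7, 10, 29, 12, 76, 35, 50, 42, 60, 71, 72, 44, 4, 94, 46, 51, 14, 20, 58, 24, 49, 70, 100, 84, 17, 39, 41, 88, 8, 85, 92, 102, 28, 40, 13, 48, 98, 37, 97, 65, 34, 78, 82, 73, 16, 67, 81, 101, 56, 80, 26, 96, 93, 74, 91, 27, 68, 53, 61, 43, 32, 31, 59, 99, 9, 57, 52, 89, 83, 45, 79, 54, 33, 3, 19, 86, 64, 62, 15, 95, 18, 11, 1}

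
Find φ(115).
88

Prime factorization: 115 = 5 × 23
Using the formula φ(n) = n × Π(1 - 1/p) for each prime factor p:
φ(115) = 115 × (1 - 1/5) × (1 - 1/23)
φ(115) = 88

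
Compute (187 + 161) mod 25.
23

(187 + 161) = 348
348 mod 25 = 23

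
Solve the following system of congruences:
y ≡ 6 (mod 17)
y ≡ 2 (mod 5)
57

Using the Chinese Remainder Theorem:
M = product of moduli = 85
For equation 1: M_1 = 5, 5 ≡ 5 (mod 17), inverse of 5 mod 17 is 7 (check: 5 × 7 = 35 ≡ 1 (mod 17))
For equation 2: M_2 = 17, 17 ≡ 2 (mod 5), inverse of 17 mod 5 is 3 (check: 2 × 3 = 6 ≡ 1 (mod 5))
Combine: y ≡ Σ r_i×M_i×(M_i⁻¹ mod m_i) = 6×5×7 + 2×17×3 = 210 + 102 = 312
312 mod 85 = 57
y ≡ 57 (mod 85)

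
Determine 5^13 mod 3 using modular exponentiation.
Using Fermat: 5^{2} ≡ 1 (mod 3). 13 ≡ 1 (mod 2). So 5^{13} ≡ 5^{1} ≡ 2 (mod 3)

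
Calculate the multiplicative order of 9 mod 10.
Powers of 9 mod 10: 9^1≡9, 9^2≡1. Order = 2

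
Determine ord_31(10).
Powers of 10 mod 31: 10^1≡10, 10^2≡7, 10^3≡8, 10^4≡18, 10^5≡25, 10^6≡2, 10^7≡20, 10^8≡14, 10^9≡16, 10^10≡5, 10^11≡19, 10^12≡4, 10^13≡9, 10^14≡28, 10^15≡1. Order = 15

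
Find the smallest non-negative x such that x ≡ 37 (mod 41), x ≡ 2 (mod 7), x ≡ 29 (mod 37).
1472

Using the Chinese Remainder Theorem:
M = product of moduli = 10619
For equation 1: M_1 = 259, 259 ≡ 13 (mod 41), inverse of 259 mod 41 is 19 (check: 13 × 19 = 247 ≡ 1 (mod 41))
For equation 2: M_2 = 1517, 1517 ≡ 5 (mod 7), inverse of 1517 mod 7 is 3 (check: 5 × 3 = 15 ≡ 1 (mod 7))
For equation 3: M_3 = 287, 287 ≡ 28 (mod 37), inverse of 287 mod 37 is 4 (check: 28 × 4 = 112 ≡ 1 (mod 37))
Combine: x ≡ Σ r_i×M_i×(M_i⁻¹ mod m_i) = 37×259×19 + 2×1517×3 + 29×287×4 = 182077 + 9102 + 33292 = 224471
224471 mod 10619 = 1472
x ≡ 1472 (mod 10619)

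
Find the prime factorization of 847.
7 × 11^2

Divide by primes starting from smallest:
847 ÷ 7 = 121
121 ÷ 11 = 11
11 ÷ 11 = 1

847 = 7 × 11^2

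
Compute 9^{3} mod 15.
9

Using successive squaring:
Binary expansion of 3: 11
Powers of 9 mod 15 (each is the square of the previous):
  9^1 ≡ 9 (mod 15)
  9^2 ≡ 9² = 81 ≡ 6 (mod 15)
3 = 2 + 1, so 9^3 = 9^2 × 9^1 ≡ 6 × 9 (mod 15)
Multiplying step by step:
  6 × 9 = 54 ≡ 9 (mod 15)
Result: 9^3 ≡ 9 (mod 15)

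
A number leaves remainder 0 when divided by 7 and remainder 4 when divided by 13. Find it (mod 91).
M = 7 × 13 = 91. M₁ = 13, y₁ ≡ 6 (mod 7). M₂ = 7, y₂ ≡ 2 (mod 13). z = 0×13×6 + 4×7×2 ≡ 56 (mod 91)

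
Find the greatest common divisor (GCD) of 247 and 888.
1

Using the Euclidean algorithm:
247 = 0 × 888 + 247
888 = 3 × 247 + 147
247 = 1 × 147 + 100
147 = 1 × 100 + 47
100 = 2 × 47 + 6
47 = 7 × 6 + 5
6 = 1 × 5 + 1
5 = 5 × 1 + 0

GCD(247, 888) = 1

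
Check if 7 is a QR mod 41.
By Euler's criterion: 7^{20} ≡ 40 (mod 41). Since this equals -1 (≡ 40), 7 is not a QR.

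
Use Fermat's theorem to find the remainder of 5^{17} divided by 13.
5

By Fermat's Little Theorem, a^(p-1) ≡ 1 (mod p) for prime p and gcd(a, p) = 1
Here p = 13, so 5^12 ≡ 1 (mod 13)
We can reduce the exponent: 17 mod 12 = 5
So 5^17 ≡ 5^5 (mod 13)
Computing: 5^5 mod 13 = 5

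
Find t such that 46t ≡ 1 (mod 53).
46^(-1) ≡ 15 (mod 53). Verification: 46 × 15 = 690 ≡ 1 (mod 53)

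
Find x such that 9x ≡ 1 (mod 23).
9^(-1) ≡ 18 (mod 23). Verification: 9 × 18 = 162 ≡ 1 (mod 23)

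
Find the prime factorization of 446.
2 × 223

Divide by primes starting from smallest:
446 ÷ 2 = 223
223 ÷ 223 = 1

446 = 2 × 223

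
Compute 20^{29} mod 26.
24

Using successive squaring:
Binary expansion of 29: 11101
Powers of 20 mod 26 (each is the square of the previous):
  20^1 ≡ 20 (mod 26)
  20^2 ≡ 20² = 400 ≡ 10 (mod 26)
  20^4 ≡ 10² = 100 ≡ 22 (mod 26)
  20^8 ≡ 22² = 484 ≡ 16 (mod 26)
  20^16 ≡ 16² = 256 ≡ 22 (mod 26)
29 = 16 + 8 + 4 + 1, so 20^29 = 20^16 × 20^8 × 20^4 × 20^1 ≡ 22 × 16 × 22 × 20 (mod 26)
Multiplying step by step:
  22 × 16 = 352 ≡ 14 (mod 26)
  14 × 22 = 308 ≡ 22 (mod 26)
  22 × 20 = 440 ≡ 24 (mod 26)
Result: 20^29 ≡ 24 (mod 26)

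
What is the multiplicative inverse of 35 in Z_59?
35^(-1) ≡ 27 (mod 59). Verification: 35 × 27 = 945 ≡ 1 (mod 59)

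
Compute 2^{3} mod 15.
8

Using successive squaring:
Binary expansion of 3: 11
Powers of 2 mod 15 (each is the square of the previous):
  2^1 ≡ 2 (mod 15)
  2^2 ≡ 2² = 4 ≡ 4 (mod 15)
3 = 2 + 1, so 2^3 = 2^2 × 2^1 ≡ 4 × 2 (mod 15)
Multiplying step by step:
  4 × 2 = 8 ≡ 8 (mod 15)
Result: 2^3 ≡ 8 (mod 15)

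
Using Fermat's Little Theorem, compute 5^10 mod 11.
By Fermat's Little Theorem, 5^{10} ≡ 1 (mod 11) since 11 is prime and gcd(5, 11) = 1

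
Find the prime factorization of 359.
359

Divide by primes starting from smallest:
359 ÷ 359 = 1

359 = 359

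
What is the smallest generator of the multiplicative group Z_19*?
p - 1 = 18 has prime divisors 2, 3. h is a primitive root mod 19 iff h^(18/q) ≢ 1 (mod 19) for each such q.
h = 2: 2^9 ≡ 18, 2^6 ≡ 7 (mod 19); none is 1, so 2 has order 18 and is a primitive root.
The smallest primitive root mod 19 is g = 2.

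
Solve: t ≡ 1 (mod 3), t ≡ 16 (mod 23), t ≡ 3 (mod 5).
M = 3 × 23 × 5 = 345. M₁ = 115, y₁ ≡ 1 (mod 3). M₂ = 15, y₂ ≡ 20 (mod 23). M₃ = 69, y₃ ≡ 4 (mod 5). t = 1×115×1 + 16×15×20 + 3×69×4 ≡ 223 (mod 345)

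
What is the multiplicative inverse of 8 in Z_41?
36

Using Extended Euclidean Algorithm:
gcd(8, 41) = 1
Bezout coefficients: 8 × -5 + 41 × 1 = 1
So 8 × -5 ≡ 1 (mod 41)
The inverse is -5 mod 41 = 36
Verification: 8 × 36 = 288 = 7 × 41 + 1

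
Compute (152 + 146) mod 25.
23

(152 + 146) = 298
298 mod 25 = 23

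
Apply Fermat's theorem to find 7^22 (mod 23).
By Fermat's Little Theorem, 7^{22} ≡ 1 (mod 23) since 23 is prime and gcd(7, 23) = 1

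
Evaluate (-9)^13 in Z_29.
Using repeated squaring. (-9) ≡ 20 (mod 29). 13 = 8 + 4 + 1 (binary 1101). Repeated squaring mod 29: 20^1 ≡ 20; 20^2 ≡ 20² = 400 ≡ 23; 20^4 ≡ 23² = 529 ≡ 7; 20^8 ≡ 7² = 49 ≡ 20. Multiply: (-9)^13 ≡ 20^8 × 20^4 × 20^1 ≡ 20 × 7 × 20 (mod 29): 20 × 7 = 140 ≡ 24; 24 × 20 = 480 ≡ 16. So (-9)^13 ≡ 16 (mod 29).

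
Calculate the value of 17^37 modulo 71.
Using repeated squaring. 37 = 32 + 4 + 1 (binary 100101). Repeated squaring mod 71: 17^1 ≡ 17; 17^2 ≡ 17² = 289 ≡ 5; 17^4 ≡ 5² = 25 ≡ 25; 17^8 ≡ 25² = 625 ≡ 57; 17^16 ≡ 57² = 3249 ≡ 54; 17^32 ≡ 54² = 2916 ≡ 5. Multiply: 17^37 = 17^32 × 17^4 × 17^1 ≡ 5 × 25 × 17 (mod 71): 5 × 25 = 125 ≡ 54; 54 × 17 = 918 ≡ 66. So 17^37 ≡ 66 (mod 71).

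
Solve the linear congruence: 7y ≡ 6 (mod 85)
13

Since gcd(7, 85) = 1 divides 6, a solution exists.
Multiply both sides by the inverse of 7 mod 85:
  7^(-1) mod 85 = 73
  x ≡ 73 × 6 ≡ 438 ≡ 13 (mod 85)
Verification: 7 × 13 = 91 = 1 × 85 + 6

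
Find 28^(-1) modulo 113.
109

Using Extended Euclidean Algorithm:
gcd(28, 113) = 1
Bezout coefficients: 28 × -4 + 113 × 1 = 1
So 28 × -4 ≡ 1 (mod 113)
The inverse is -4 mod 113 = 109
Verification: 28 × 109 = 3052 = 27 × 113 + 1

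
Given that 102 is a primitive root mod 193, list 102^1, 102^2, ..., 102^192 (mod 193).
g^1, g^2, ..., g^{192} mod 193: {102, 175, 94, 131, 45, 151, 155, 177, 105, 95, 40, 27, 52, 93, 29, 63, 57, 24, 132, 147, 133, 56, 115, 150, 53, 2, 11, 157, 188, 69, 90, 109, 117, 161, 17, 190, 80, 54, 104, 186, 58, 126, 114, 48, 71, 101, 73, 112, 37, 107, 106, 4, 22, 121, 183, 138, 180, 25, 41, 129, 34, 187, 160, 108, 15, 179, 116, 59, 35, 96, 142, 9, 146, 31, 74, 21, 19, 8, 44, 49, 173, 83, 167, 50, 82, 65, 68, 181, 127, 23, 30, 165, 39, 118, 70, 192, 91, 18, 99, 62, 148, 42, 38, 16, 88, 98, 153, 166, 141, 100, 164, 130, 136, 169, 61, 46, 60, 137, 78, 43, 140, 191, 182, 36, 5, 124, 103, 84, 76, 32, 176, 3, 113, 139, 89, 7, 135, 67, 79, 145, 122, 92, 120, 81, 156, 86, 87, 189, 171, 72, 10, 55, 13, 168, 152, 64, 159, 6, 33, 85, 178, 14, 77, 134, 158, 97, 51, 184, 47, 162, 119, 172, 174, 185, 149, 144, 20, 110, 26, 143, 111, 128, 125, 12, 66, 170, 163, 28, 154, 75, 123, 1}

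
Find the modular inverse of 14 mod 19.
14^(-1) ≡ 15 (mod 19). Verification: 14 × 15 = 210 ≡ 1 (mod 19)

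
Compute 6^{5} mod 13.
2

Using successive squaring:
Binary expansion of 5: 101
Powers of 6 mod 13 (each is the square of the previous):
  6^1 ≡ 6 (mod 13)
  6^2 ≡ 6² = 36 ≡ 10 (mod 13)
  6^4 ≡ 10² = 100 ≡ 9 (mod 13)
5 = 4 + 1, so 6^5 = 6^4 × 6^1 ≡ 9 × 6 (mod 13)
Multiplying step by step:
  9 × 6 = 54 ≡ 2 (mod 13)
Result: 6^5 ≡ 2 (mod 13)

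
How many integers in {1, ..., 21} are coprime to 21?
12

Prime factorization: 21 = 3 × 7
Using the formula φ(n) = n × Π(1 - 1/p) for each prime factor p:
φ(21) = 21 × (1 - 1/3) × (1 - 1/7)
φ(21) = 12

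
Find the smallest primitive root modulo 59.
p - 1 = 58 has prime divisors 2, 29. h is a primitive root mod 59 iff h^(58/q) ≢ 1 (mod 59) for each such q.
h = 2: 2^29 ≡ 58, 2^2 ≡ 4 (mod 59); none is 1, so 2 has order 58 and is a primitive root.
The smallest primitive root mod 59 is g = 2.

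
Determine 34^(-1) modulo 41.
34^(-1) ≡ 35 (mod 41). Verification: 34 × 35 = 1190 ≡ 1 (mod 41)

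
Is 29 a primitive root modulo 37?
No

To verify, check if 29^(36/q) ≢ 1 (mod 37) for each prime divisor q of 36
Divisors of 36 = 36: [1, 2, 3, 4, 6, 9, 12, 18, 36]
  29^(36/2) = 29^18 ≡ 36 (mod 37)
  29^(36/3) = 29^12 ≡ 1 (mod 37)
Conclusion: 29 is not a primitive root modulo 37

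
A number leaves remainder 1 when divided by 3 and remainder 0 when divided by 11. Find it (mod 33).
M = 3 × 11 = 33. M₁ = 11, y₁ ≡ 2 (mod 3). M₂ = 3, y₂ ≡ 4 (mod 11). m = 1×11×2 + 0×3×4 ≡ 22 (mod 33)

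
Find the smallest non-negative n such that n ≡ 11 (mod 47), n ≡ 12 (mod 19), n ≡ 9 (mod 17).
12419

Using the Chinese Remainder Theorem:
M = product of moduli = 15181
For equation 1: M_1 = 323, 323 ≡ 41 (mod 47), inverse of 323 mod 47 is 39 (check: 41 × 39 = 1599 ≡ 1 (mod 47))
For equation 2: M_2 = 799, 799 ≡ 1 (mod 19), inverse of 799 mod 19 is 1 (check: 1 × 1 = 1 ≡ 1 (mod 19))
For equation 3: M_3 = 893, 893 ≡ 9 (mod 17), inverse of 893 mod 17 is 2 (check: 9 × 2 = 18 ≡ 1 (mod 17))
Combine: n ≡ Σ r_i×M_i×(M_i⁻¹ mod m_i) = 11×323×39 + 12×799×1 + 9×893×2 = 138567 + 9588 + 16074 = 164229
164229 mod 15181 = 12419
n ≡ 12419 (mod 15181)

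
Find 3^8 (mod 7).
8 = 8 (binary 1000). Repeated squaring mod 7: 3^1 ≡ 3; 3^2 ≡ 3² = 9 ≡ 2; 3^4 ≡ 2² = 4 ≡ 4; 3^8 ≡ 4² = 16 ≡ 2. So 3^8 ≡ 2 (mod 7).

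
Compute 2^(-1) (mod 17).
9

Using Extended Euclidean Algorithm:
gcd(2, 17) = 1
Bezout coefficients: 2 × -8 + 17 × 1 = 1
So 2 × -8 ≡ 1 (mod 17)
The inverse is -8 mod 17 = 9
Verification: 2 × 9 = 18 = 1 × 17 + 1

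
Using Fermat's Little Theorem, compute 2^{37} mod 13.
2

By Fermat's Little Theorem, a^(p-1) ≡ 1 (mod p) for prime p and gcd(a, p) = 1
Here p = 13, so 2^12 ≡ 1 (mod 13)
We can reduce the exponent: 37 mod 12 = 1
So 2^37 ≡ 2^1 (mod 13)
Computing: 2^1 mod 13 = 2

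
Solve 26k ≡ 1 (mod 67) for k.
49

Using Extended Euclidean Algorithm:
gcd(26, 67) = 1
Bezout coefficients: 26 × -18 + 67 × 7 = 1
So 26 × -18 ≡ 1 (mod 67)
The inverse is -18 mod 67 = 49
Verification: 26 × 49 = 1274 = 19 × 67 + 1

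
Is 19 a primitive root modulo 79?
p - 1 = 78 has prime divisors 2, 3, 13. Check 19^(78/q) mod 79 for each: 19^(78/2) = 19^39 ≡ 1, 19^(78/3) = 19^26 ≡ 55, 19^(78/13) = 19^6 ≡ 38 (mod 79). Since 19^39 ≡ 1 (mod 79), the order of 19 divides 39 (in fact the order is 39) ≠ 78, so it is not a primitive root.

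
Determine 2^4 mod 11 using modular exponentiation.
4 = 4 (binary 100). Repeated squaring mod 11: 2^1 ≡ 2; 2^2 ≡ 2² = 4 ≡ 4; 2^4 ≡ 4² = 16 ≡ 5. So 2^4 ≡ 5 (mod 11).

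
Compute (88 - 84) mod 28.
4

(88 - 84) = 4
4 mod 28 = 4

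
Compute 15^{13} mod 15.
0

Using successive squaring:
Binary expansion of 13: 1101
Powers of 15 mod 15 (each is the square of the previous):
  15^1 ≡ 0 (mod 15)
  15^2 ≡ 0² = 0 ≡ 0 (mod 15)
  15^4 ≡ 0² = 0 ≡ 0 (mod 15)
  15^8 ≡ 0² = 0 ≡ 0 (mod 15)
13 = 8 + 4 + 1, so 15^13 = 15^8 × 15^4 × 15^1 ≡ 0 × 0 × 0 (mod 15)
Multiplying step by step:
  0 × 0 = 0 ≡ 0 (mod 15)
  0 × 0 = 0 ≡ 0 (mod 15)
Result: 15^13 ≡ 0 (mod 15)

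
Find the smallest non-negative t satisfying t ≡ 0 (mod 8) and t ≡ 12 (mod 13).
M = 8 × 13 = 104. M₁ = 13, y₁ ≡ 5 (mod 8). M₂ = 8, y₂ ≡ 5 (mod 13). t = 0×13×5 + 12×8×5 ≡ 64 (mod 104)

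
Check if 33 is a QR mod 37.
By Euler's criterion: 33^{18} ≡ 1 (mod 37). Since this equals 1, 33 is a QR.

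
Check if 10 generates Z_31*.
p - 1 = 30 has prime divisors 2, 3, 5. Check 10^(30/q) mod 31 for each: 10^(30/2) = 10^15 ≡ 1, 10^(30/3) = 10^10 ≡ 5, 10^(30/5) = 10^6 ≡ 2 (mod 31). Since 10^15 ≡ 1 (mod 31), the order of 10 divides 15 (in fact the order is 15) ≠ 30, so it is not a primitive root.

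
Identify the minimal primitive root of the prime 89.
p - 1 = 88 has prime divisors 2, 11. h is a primitive root mod 89 iff h^(88/q) ≢ 1 (mod 89) for each such q.
h = 2: 2^44 ≡ 1, 2^8 ≡ 78 (mod 89); 2^44 ≡ 1, so not a primitive root.
h = 3: 3^44 ≡ 88, 3^8 ≡ 64 (mod 89); none is 1, so 3 has order 88 and is a primitive root.
The smallest primitive root mod 89 is g = 3.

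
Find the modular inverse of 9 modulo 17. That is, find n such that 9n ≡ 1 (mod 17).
2

Using Extended Euclidean Algorithm:
gcd(9, 17) = 1
Bezout coefficients: 9 × 2 + 17 × -1 = 1
So 9 × 2 ≡ 1 (mod 17)
The inverse is 2 mod 17 = 2
Verification: 9 × 2 = 18 = 1 × 17 + 1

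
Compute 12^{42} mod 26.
14

Using successive squaring:
Binary expansion of 42: 101010
Powers of 12 mod 26 (each is the square of the previous):
  12^1 ≡ 12 (mod 26)
  12^2 ≡ 12² = 144 ≡ 14 (mod 26)
  12^4 ≡ 14² = 196 ≡ 14 (mod 26)
  12^8 ≡ 14² = 196 ≡ 14 (mod 26)
  12^16 ≡ 14² = 196 ≡ 14 (mod 26)
  12^32 ≡ 14² = 196 ≡ 14 (mod 26)
42 = 32 + 8 + 2, so 12^42 = 12^32 × 12^8 × 12^2 ≡ 14 × 14 × 14 (mod 26)
Multiplying step by step:
  14 × 14 = 196 ≡ 14 (mod 26)
  14 × 14 = 196 ≡ 14 (mod 26)
Result: 12^42 ≡ 14 (mod 26)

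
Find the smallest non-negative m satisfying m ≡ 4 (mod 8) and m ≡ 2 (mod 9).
M = 8 × 9 = 72. M₁ = 9, y₁ ≡ 1 (mod 8). M₂ = 8, y₂ ≡ 8 (mod 9). m = 4×9×1 + 2×8×8 ≡ 20 (mod 72)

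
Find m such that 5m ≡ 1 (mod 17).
5^(-1) ≡ 7 (mod 17). Verification: 5 × 7 = 35 ≡ 1 (mod 17)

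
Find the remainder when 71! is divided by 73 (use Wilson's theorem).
(72)! = (71)! × (72) ≡ -1 (mod 73). So (71)! ≡ -1 × (72)^(-1) ≡ (-1)×(-1) = 1 (mod 73)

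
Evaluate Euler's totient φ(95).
72

Prime factorization: 95 = 5 × 19
Using the formula φ(n) = n × Π(1 - 1/p) for each prime factor p:
φ(95) = 95 × (1 - 1/5) × (1 - 1/19)
φ(95) = 72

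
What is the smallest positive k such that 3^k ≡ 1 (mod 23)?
Powers of 3 mod 23: 3^1≡3, 3^2≡9, 3^3≡4, 3^4≡12, 3^5≡13, 3^6≡16, 3^7≡2, 3^8≡6, 3^9≡18, 3^10≡8, 3^11≡1. Order = 11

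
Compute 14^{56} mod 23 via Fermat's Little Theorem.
9

By Fermat's Little Theorem, a^(p-1) ≡ 1 (mod p) for prime p and gcd(a, p) = 1
Here p = 23, so 14^22 ≡ 1 (mod 23)
We can reduce the exponent: 56 mod 22 = 12
So 14^56 ≡ 14^12 (mod 23)
Computing: 14^12 mod 23 = 9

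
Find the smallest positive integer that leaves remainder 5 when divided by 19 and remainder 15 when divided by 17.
M = 19 × 17 = 323. M₁ = 17, y₁ ≡ 9 (mod 19). M₂ = 19, y₂ ≡ 9 (mod 17). z = 5×17×9 + 15×19×9 ≡ 100 (mod 323). The smallest positive such number is 100.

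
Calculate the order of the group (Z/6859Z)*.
6498

Prime factorization: 6859 = 19^3
Using the formula φ(n) = n × Π(1 - 1/p) for each prime factor p:
φ(6859) = 6859 × (1 - 1/19)
φ(6859) = 6498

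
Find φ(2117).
2016

Prime factorization: 2117 = 29 × 73
Using the formula φ(n) = n × Π(1 - 1/p) for each prime factor p:
φ(2117) = 2117 × (1 - 1/29) × (1 - 1/73)
φ(2117) = 2016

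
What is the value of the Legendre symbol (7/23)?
(7/23) = 7^{11} mod 23 = -1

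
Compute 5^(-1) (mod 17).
7

Using Extended Euclidean Algorithm:
gcd(5, 17) = 1
Bezout coefficients: 5 × 7 + 17 × -2 = 1
So 5 × 7 ≡ 1 (mod 17)
The inverse is 7 mod 17 = 7
Verification: 5 × 7 = 35 = 2 × 17 + 1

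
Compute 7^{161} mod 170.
7

Using successive squaring:
Binary expansion of 161: 10100001
Powers of 7 mod 170 (each is the square of the previous):
  7^1 ≡ 7 (mod 170)
  7^2 ≡ 7² = 49 ≡ 49 (mod 170)
  7^4 ≡ 49² = 2401 ≡ 21 (mod 170)
  7^8 ≡ 21² = 441 ≡ 101 (mod 170)
  7^16 ≡ 101² = 10201 ≡ 1 (mod 170)
  7^32 ≡ 1² = 1 ≡ 1 (mod 170)
  7^64 ≡ 1² = 1 ≡ 1 (mod 170)
  7^128 ≡ 1² = 1 ≡ 1 (mod 170)
161 = 128 + 32 + 1, so 7^161 = 7^128 × 7^32 × 7^1 ≡ 1 × 1 × 7 (mod 170)
Multiplying step by step:
  1 × 1 = 1 ≡ 1 (mod 170)
  1 × 7 = 7 ≡ 7 (mod 170)
Result: 7^161 ≡ 7 (mod 170)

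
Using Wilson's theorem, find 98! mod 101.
(100)! = (98)! × (99) × (100) ≡ -1 (mod 101). So (98)! ≡ -1 × [(100)(99)]^(-1) ≡ 50 (mod 101)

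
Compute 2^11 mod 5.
Using Fermat: 2^{4} ≡ 1 (mod 5). 11 ≡ 3 (mod 4). So 2^{11} ≡ 2^{3} ≡ 3 (mod 5)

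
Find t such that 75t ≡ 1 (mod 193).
75^(-1) ≡ 175 (mod 193). Verification: 75 × 175 = 13125 ≡ 1 (mod 193)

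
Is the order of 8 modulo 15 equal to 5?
No, the actual order is 4, not 5.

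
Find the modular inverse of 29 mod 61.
29^(-1) ≡ 40 (mod 61). Verification: 29 × 40 = 1160 ≡ 1 (mod 61)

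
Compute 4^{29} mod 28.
16

Using successive squaring:
Binary expansion of 29: 11101
Powers of 4 mod 28 (each is the square of the previous):
  4^1 ≡ 4 (mod 28)
  4^2 ≡ 4² = 16 ≡ 16 (mod 28)
  4^4 ≡ 16² = 256 ≡ 4 (mod 28)
  4^8 ≡ 4² = 16 ≡ 16 (mod 28)
  4^16 ≡ 16² = 256 ≡ 4 (mod 28)
29 = 16 + 8 + 4 + 1, so 4^29 = 4^16 × 4^8 × 4^4 × 4^1 ≡ 4 × 16 × 4 × 4 (mod 28)
Multiplying step by step:
  4 × 16 = 64 ≡ 8 (mod 28)
  8 × 4 = 32 ≡ 4 (mod 28)
  4 × 4 = 16 ≡ 16 (mod 28)
Result: 4^29 ≡ 16 (mod 28)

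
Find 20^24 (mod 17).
Using Fermat: 20^{16} ≡ 1 (mod 17). 24 ≡ 8 (mod 16). So 20^{24} ≡ 20^{8} ≡ 16 (mod 17)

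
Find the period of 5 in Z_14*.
Powers of 5 mod 14: 5^1≡5, 5^2≡11, 5^3≡13, 5^4≡9, 5^5≡3, 5^6≡1. Order = 6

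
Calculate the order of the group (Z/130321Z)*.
123462

Prime factorization: 130321 = 19^4
Using the formula φ(n) = n × Π(1 - 1/p) for each prime factor p:
φ(130321) = 130321 × (1 - 1/19)
φ(130321) = 123462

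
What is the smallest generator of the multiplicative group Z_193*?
p - 1 = 192 has prime divisors 2, 3. h is a primitive root mod 193 iff h^(192/q) ≢ 1 (mod 193) for each such q.
h = 2: 2^96 ≡ 1, 2^64 ≡ 84 (mod 193); 2^96 ≡ 1, so not a primitive root.
h = 3: 3^96 ≡ 1, 3^64 ≡ 1 (mod 193); 3^96 ≡ 1, so not a primitive root.
h = 4: 4^96 ≡ 1, 4^64 ≡ 108 (mod 193); 4^96 ≡ 1, so not a primitive root.
h = 5: 5^96 ≡ 192, 5^64 ≡ 84 (mod 193); none is 1, so 5 has order 192 and is a primitive root.
The smallest primitive root mod 193 is g = 5.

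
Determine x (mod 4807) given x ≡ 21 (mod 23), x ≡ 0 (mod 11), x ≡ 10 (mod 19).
1815

Using the Chinese Remainder Theorem:
M = product of moduli = 4807
For equation 1: M_1 = 209, 209 ≡ 2 (mod 23), inverse of 209 mod 23 is 12 (check: 2 × 12 = 24 ≡ 1 (mod 23))
For equation 2: M_2 = 437, 437 ≡ 8 (mod 11), inverse of 437 mod 11 is 7 (check: 8 × 7 = 56 ≡ 1 (mod 11))
For equation 3: M_3 = 253, 253 ≡ 6 (mod 19), inverse of 253 mod 19 is 16 (check: 6 × 16 = 96 ≡ 1 (mod 19))
Combine: x ≡ Σ r_i×M_i×(M_i⁻¹ mod m_i) = 21×209×12 + 0×437×7 + 10×253×16 = 52668 + 0 + 40480 = 93148
93148 mod 4807 = 1815
x ≡ 1815 (mod 4807)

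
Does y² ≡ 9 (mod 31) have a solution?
By Euler's criterion: 9^{15} ≡ 1 (mod 31). Since this equals 1, 9 is a QR.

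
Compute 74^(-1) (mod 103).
71

Using Extended Euclidean Algorithm:
gcd(74, 103) = 1
Bezout coefficients: 74 × -32 + 103 × 23 = 1
So 74 × -32 ≡ 1 (mod 103)
The inverse is -32 mod 103 = 71
Verification: 74 × 71 = 5254 = 51 × 103 + 1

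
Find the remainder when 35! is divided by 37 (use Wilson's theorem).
(36)! = (35)! × (36) ≡ -1 (mod 37). So (35)! ≡ -1 × (36)^(-1) ≡ (-1)×(-1) = 1 (mod 37)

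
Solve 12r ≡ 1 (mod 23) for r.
12^(-1) ≡ 2 (mod 23). Verification: 12 × 2 = 24 ≡ 1 (mod 23)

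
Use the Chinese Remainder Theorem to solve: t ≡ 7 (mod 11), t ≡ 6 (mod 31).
M = 11 × 31 = 341. M₁ = 31, y₁ ≡ 5 (mod 11). M₂ = 11, y₂ ≡ 17 (mod 31). t = 7×31×5 + 6×11×17 ≡ 161 (mod 341)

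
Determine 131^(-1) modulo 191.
131^(-1) ≡ 35 (mod 191). Verification: 131 × 35 = 4585 ≡ 1 (mod 191)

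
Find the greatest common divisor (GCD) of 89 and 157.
1

Using the Euclidean algorithm:
89 = 0 × 157 + 89
157 = 1 × 89 + 68
89 = 1 × 68 + 21
68 = 3 × 21 + 5
21 = 4 × 5 + 1
5 = 5 × 1 + 0

GCD(89, 157) = 1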